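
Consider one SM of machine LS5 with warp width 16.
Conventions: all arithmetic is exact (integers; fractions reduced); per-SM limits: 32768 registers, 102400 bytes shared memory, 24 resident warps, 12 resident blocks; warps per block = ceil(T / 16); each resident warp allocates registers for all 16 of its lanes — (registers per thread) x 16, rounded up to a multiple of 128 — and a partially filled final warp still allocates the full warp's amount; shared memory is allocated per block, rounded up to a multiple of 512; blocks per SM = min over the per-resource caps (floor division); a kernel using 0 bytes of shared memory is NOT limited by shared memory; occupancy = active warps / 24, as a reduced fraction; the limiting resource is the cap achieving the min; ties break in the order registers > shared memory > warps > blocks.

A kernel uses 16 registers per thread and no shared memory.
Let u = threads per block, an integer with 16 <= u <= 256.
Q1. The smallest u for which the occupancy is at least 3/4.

Answer: u = 17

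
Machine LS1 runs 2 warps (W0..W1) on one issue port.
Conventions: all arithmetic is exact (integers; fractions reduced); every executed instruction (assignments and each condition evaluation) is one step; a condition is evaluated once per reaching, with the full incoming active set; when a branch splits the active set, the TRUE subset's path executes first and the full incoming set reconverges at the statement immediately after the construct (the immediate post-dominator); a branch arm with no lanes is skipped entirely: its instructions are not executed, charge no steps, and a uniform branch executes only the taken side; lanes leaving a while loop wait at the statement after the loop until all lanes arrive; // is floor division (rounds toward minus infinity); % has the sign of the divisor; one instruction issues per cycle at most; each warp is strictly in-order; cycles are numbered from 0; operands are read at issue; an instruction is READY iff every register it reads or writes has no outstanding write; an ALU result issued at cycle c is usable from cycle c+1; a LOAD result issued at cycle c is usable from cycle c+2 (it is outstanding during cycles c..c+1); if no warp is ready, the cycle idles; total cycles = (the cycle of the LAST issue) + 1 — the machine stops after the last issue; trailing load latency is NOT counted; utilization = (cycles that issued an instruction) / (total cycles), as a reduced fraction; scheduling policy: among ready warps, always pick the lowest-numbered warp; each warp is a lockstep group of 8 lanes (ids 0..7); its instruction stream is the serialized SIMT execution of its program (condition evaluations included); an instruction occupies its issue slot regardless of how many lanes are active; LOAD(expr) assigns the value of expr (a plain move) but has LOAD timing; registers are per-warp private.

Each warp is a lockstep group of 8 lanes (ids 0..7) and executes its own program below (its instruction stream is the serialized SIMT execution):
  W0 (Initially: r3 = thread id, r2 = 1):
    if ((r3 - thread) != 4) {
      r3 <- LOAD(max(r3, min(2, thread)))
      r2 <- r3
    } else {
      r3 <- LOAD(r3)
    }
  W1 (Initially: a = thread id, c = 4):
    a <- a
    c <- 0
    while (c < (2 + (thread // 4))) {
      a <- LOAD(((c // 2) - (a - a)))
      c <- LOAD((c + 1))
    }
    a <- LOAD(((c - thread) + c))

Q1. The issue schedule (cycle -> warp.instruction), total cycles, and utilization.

cycle 0: W0.I0
cycle 1: W0.I1
cycle 2: W1.I0
cycle 3: W0.I2
cycle 4: W1.I1
cycle 5: W1.I2
cycle 6: W1.I3
cycle 7: W1.I4
cycle 8: idle
cycle 9: W1.I5
cycle 10: W1.I6
cycle 11: W1.I7
cycle 12: idle
cycle 13: W1.I8
cycle 14: W1.I9
cycle 15: W1.I10
cycle 16: idle
cycle 17: W1.I11
cycle 18: W1.I12

Answer: 19 cycles, utilization 16/19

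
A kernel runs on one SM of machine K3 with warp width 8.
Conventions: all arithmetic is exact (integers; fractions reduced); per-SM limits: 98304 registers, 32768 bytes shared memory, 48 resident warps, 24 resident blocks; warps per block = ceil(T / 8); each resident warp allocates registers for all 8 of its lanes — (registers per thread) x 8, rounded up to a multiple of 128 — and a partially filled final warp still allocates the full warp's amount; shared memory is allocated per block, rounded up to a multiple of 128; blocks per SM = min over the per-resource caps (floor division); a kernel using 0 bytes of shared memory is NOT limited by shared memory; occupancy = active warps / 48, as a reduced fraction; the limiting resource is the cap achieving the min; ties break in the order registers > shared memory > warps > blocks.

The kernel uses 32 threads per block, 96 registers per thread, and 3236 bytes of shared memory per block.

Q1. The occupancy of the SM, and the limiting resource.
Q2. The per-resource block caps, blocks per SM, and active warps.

Answer: occupancy 3/4, limited by shared memory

registers: 32 blocks
shared memory: 9 blocks
warps: 12 blocks
blocks: 24 blocks

Answer: 9 blocks, 36 active warps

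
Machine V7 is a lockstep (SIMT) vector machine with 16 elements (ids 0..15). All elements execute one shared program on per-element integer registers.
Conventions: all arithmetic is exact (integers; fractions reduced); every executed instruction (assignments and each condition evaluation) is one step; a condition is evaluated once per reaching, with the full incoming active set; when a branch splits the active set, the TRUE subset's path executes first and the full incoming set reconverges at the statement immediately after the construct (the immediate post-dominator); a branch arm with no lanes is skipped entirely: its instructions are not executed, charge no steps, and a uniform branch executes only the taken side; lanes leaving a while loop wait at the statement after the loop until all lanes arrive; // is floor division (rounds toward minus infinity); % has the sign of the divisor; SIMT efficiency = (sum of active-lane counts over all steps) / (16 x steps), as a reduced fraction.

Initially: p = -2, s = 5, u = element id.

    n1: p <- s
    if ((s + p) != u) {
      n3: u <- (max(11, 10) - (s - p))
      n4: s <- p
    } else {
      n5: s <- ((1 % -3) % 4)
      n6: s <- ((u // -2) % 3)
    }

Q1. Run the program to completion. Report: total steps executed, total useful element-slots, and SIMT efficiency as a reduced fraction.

Answer: 6 steps, 64 useful, 2/3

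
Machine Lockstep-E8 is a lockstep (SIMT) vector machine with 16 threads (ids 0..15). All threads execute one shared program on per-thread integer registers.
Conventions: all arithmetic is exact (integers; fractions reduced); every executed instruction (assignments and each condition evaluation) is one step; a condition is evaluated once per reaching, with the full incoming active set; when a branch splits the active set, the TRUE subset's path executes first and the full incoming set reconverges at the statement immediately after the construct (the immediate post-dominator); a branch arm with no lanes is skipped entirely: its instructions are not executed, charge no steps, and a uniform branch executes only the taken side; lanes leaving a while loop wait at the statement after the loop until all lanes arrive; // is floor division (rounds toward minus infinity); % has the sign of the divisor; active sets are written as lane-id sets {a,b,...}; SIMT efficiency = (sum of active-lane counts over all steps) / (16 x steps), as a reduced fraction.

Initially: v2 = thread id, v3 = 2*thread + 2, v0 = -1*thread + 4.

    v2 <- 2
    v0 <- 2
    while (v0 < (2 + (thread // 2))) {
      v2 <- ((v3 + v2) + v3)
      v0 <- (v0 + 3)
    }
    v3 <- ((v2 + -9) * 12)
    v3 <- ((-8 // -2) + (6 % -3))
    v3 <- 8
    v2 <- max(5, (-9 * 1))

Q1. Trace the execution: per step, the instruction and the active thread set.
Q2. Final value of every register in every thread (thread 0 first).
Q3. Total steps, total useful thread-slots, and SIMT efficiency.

step 0: v2 <- 2                      {0,1,2,3,4,5,6,7,8,9,10,11,12,13,14,15}
step 1: v0 <- 2                      {0,1,2,3,4,5,6,7,8,9,10,11,12,13,14,15}
step 2: eval (v0 < (2 + (thread // 2))) {0,1,2,3,4,5,6,7,8,9,10,11,12,13,14,15}
step 3: v2 <- ((v3 + v2) + v3)       {2,3,4,5,6,7,8,9,10,11,12,13,14,15}
step 4: v0 <- (v0 + 3)               {2,3,4,5,6,7,8,9,10,11,12,13,14,15}
step 5: eval (v0 < (2 + (thread // 2))) {2,3,4,5,6,7,8,9,10,11,12,13,14,15}
step 6: v2 <- ((v3 + v2) + v3)       {8,9,10,11,12,13,14,15}
step 7: v0 <- (v0 + 3)               {8,9,10,11,12,13,14,15}
step 8: eval (v0 < (2 + (thread // 2))) {8,9,10,11,12,13,14,15}
step 9: v2 <- ((v3 + v2) + v3)       {14,15}
step 10: v0 <- (v0 + 3)               {14,15}
step 11: eval (v0 < (2 + (thread // 2))) {14,15}
step 12: v3 <- ((v2 + -9) * 12)       {0,1,2,3,4,5,6,7,8,9,10,11,12,13,14,15}
step 13: v3 <- ((-8 // -2) + (6 % -3)) {0,1,2,3,4,5,6,7,8,9,10,11,12,13,14,15}
step 14: v3 <- 8                      {0,1,2,3,4,5,6,7,8,9,10,11,12,13,14,15}
step 15: v2 <- max(5, (-9 * 1))       {0,1,2,3,4,5,6,7,8,9,10,11,12,13,14,15}

Answer: 16 steps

v2: 5,5,5,5,5,5,5,5,5,5,5,5,5,5,5,5
v3: 8,8,8,8,8,8,8,8,8,8,8,8,8,8,8,8
v0: 2,2,5,5,5,5,5,5,8,8,8,8,8,8,11,11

steps = 16; useful = 184; efficiency = 184/256 = 23/32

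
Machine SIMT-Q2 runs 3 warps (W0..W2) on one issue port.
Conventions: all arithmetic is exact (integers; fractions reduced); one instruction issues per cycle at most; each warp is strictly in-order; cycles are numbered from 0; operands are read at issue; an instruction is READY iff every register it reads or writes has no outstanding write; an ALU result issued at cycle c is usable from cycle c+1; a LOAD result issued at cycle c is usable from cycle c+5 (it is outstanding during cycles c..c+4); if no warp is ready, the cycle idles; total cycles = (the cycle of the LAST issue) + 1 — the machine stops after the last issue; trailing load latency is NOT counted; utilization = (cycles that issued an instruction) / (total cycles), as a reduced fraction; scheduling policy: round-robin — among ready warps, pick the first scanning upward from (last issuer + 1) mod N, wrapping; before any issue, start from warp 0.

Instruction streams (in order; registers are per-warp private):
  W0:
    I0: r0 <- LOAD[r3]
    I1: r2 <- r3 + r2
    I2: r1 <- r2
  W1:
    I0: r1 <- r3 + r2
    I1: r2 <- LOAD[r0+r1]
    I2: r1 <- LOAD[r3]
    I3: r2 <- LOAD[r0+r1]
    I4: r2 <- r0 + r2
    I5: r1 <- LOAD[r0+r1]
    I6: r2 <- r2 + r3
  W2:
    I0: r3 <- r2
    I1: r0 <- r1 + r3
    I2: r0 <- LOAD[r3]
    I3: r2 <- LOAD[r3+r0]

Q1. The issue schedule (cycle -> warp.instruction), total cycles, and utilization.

cycle 0: W0.I0
cycle 1: W1.I0
cycle 2: W2.I0
cycle 3: W0.I1
cycle 4: W1.I1
cycle 5: W2.I1
cycle 6: W0.I2
cycle 7: W1.I2
cycle 8: W2.I2
cycle 9: idle
cycle 10: idle
cycle 11: idle
cycle 12: W1.I3
cycle 13: W2.I3
cycle 14: idle
cycle 15: idle
cycle 16: idle
cycle 17: W1.I4
cycle 18: W1.I5
cycle 19: W1.I6

Answer: 20 cycles, utilization 7/10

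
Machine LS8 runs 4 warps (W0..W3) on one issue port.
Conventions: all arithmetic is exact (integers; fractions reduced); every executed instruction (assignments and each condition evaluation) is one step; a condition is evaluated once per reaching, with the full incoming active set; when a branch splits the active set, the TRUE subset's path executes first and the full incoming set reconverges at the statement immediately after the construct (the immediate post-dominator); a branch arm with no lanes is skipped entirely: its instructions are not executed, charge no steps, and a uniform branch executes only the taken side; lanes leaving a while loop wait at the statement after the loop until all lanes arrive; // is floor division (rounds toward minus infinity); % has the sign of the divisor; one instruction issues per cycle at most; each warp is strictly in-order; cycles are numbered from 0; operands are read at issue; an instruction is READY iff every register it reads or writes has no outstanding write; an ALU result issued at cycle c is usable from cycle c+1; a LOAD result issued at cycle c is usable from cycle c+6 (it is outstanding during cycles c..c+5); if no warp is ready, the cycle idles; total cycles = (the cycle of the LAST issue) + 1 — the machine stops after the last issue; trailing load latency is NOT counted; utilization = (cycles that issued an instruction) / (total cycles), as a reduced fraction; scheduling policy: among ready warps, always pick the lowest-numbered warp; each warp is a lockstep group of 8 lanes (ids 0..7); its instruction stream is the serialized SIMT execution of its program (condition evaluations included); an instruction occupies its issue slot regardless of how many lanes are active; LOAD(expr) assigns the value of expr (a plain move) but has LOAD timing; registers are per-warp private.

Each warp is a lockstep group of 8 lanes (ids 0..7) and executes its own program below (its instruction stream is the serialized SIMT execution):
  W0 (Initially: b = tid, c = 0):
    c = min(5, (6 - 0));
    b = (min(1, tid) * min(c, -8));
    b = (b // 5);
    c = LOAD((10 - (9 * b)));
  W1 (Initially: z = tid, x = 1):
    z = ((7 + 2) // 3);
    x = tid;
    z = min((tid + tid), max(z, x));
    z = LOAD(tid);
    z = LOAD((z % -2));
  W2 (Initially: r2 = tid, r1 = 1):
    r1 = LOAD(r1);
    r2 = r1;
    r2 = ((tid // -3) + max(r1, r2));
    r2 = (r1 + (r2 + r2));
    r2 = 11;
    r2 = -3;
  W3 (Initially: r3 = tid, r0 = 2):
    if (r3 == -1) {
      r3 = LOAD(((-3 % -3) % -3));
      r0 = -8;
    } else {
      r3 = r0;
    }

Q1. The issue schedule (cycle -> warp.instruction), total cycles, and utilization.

cycle 0: W0.I0
cycle 1: W0.I1
cycle 2: W0.I2
cycle 3: W0.I3
cycle 4: W1.I0
cycle 5: W1.I1
cycle 6: W1.I2
cycle 7: W1.I3
cycle 8: W2.I0
cycle 9: W3.I0
cycle 10: W3.I1
cycle 11: idle
cycle 12: idle
cycle 13: W1.I4
cycle 14: W2.I1
cycle 15: W2.I2
cycle 16: W2.I3
cycle 17: W2.I4
cycle 18: W2.I5

Answer: 19 cycles, utilization 17/19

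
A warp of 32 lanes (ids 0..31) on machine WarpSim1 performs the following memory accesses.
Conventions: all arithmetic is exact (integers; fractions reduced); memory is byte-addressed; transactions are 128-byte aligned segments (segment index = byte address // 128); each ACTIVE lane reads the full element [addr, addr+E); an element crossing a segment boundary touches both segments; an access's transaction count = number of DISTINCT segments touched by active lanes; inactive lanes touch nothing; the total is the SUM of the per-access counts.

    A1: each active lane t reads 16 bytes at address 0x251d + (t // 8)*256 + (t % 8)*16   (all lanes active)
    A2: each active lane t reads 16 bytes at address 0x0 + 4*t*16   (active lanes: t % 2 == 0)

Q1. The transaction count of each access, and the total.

A1: 8 transactions
A2: 16 transactions

Answer: 8,16; total 24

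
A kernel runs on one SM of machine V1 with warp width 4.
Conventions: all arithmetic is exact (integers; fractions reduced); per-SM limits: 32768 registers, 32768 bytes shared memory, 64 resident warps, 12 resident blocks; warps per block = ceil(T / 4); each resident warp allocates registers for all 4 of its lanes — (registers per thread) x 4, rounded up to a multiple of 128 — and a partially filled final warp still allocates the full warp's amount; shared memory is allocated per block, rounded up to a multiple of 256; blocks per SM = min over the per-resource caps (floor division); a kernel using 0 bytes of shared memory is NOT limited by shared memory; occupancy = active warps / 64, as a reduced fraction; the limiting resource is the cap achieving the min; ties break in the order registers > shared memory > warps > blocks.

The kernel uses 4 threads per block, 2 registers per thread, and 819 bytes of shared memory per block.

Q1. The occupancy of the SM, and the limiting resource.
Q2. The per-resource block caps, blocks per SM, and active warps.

Answer: occupancy 3/16, limited by blocks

registers: 256 blocks
shared memory: 32 blocks
warps: 64 blocks
blocks: 12 blocks

Answer: 12 blocks, 12 active warps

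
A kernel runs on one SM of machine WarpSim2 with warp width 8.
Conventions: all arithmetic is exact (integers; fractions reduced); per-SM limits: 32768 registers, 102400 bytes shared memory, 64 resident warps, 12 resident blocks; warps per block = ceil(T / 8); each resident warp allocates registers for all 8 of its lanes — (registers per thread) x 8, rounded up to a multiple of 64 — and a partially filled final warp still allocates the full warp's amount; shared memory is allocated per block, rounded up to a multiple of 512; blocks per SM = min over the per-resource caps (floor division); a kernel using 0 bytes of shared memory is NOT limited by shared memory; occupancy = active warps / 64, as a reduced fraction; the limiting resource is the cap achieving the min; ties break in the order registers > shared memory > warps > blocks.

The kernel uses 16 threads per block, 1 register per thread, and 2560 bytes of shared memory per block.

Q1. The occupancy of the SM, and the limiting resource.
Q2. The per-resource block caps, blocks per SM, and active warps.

Answer: occupancy 3/8, limited by blocks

registers: 256 blocks
shared memory: 40 blocks
warps: 32 blocks
blocks: 12 blocks

Answer: 12 blocks, 24 active warps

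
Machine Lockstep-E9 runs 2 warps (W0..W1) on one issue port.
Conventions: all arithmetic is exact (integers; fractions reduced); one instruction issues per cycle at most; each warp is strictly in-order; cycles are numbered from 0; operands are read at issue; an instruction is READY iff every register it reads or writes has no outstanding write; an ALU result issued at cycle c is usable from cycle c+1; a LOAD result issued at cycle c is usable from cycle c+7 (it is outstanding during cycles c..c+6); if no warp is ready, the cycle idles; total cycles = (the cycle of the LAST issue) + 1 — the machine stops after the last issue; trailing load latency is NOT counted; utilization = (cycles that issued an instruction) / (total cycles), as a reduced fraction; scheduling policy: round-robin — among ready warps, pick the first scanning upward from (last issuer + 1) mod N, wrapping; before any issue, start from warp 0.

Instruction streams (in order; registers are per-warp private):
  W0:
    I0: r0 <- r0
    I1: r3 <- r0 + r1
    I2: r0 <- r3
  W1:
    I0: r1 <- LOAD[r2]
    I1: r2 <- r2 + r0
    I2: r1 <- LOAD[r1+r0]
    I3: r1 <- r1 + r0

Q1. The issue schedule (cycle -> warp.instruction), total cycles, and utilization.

cycle 0: W0.I0
cycle 1: W1.I0
cycle 2: W0.I1
cycle 3: W1.I1
cycle 4: W0.I2
cycle 5: idle
cycle 6: idle
cycle 7: idle
cycle 8: W1.I2
cycle 9: idle
cycle 10: idle
cycle 11: idle
cycle 12: idle
cycle 13: idle
cycle 14: idle
cycle 15: W1.I3

Answer: 16 cycles, utilization 7/16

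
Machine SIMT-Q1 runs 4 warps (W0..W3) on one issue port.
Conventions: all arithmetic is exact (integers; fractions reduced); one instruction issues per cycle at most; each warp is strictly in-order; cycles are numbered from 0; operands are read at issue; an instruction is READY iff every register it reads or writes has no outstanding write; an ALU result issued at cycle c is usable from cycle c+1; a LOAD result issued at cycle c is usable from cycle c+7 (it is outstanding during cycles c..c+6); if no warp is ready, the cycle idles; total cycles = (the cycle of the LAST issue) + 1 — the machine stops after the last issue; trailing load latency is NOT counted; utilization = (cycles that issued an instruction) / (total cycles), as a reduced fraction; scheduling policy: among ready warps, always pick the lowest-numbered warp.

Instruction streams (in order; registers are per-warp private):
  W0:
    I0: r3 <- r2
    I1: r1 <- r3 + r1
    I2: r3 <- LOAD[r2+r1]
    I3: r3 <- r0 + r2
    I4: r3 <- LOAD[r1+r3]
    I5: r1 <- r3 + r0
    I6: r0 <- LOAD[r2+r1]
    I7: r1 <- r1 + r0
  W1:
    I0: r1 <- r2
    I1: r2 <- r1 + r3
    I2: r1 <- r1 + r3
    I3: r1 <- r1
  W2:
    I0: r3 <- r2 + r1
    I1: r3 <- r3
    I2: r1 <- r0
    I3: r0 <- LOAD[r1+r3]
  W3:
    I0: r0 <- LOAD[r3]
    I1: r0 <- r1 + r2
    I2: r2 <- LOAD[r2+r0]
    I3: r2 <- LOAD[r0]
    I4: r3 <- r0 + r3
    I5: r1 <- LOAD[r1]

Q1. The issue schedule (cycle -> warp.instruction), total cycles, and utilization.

cycle 0: W0.I0
cycle 1: W0.I1
cycle 2: W0.I2
cycle 3: W1.I0
cycle 4: W1.I1
cycle 5: W1.I2
cycle 6: W1.I3
cycle 7: W2.I0
cycle 8: W2.I1
cycle 9: W0.I3
cycle 10: W0.I4
cycle 11: W2.I2
cycle 12: W2.I3
cycle 13: W3.I0
cycle 14: idle
cycle 15: idle
cycle 16: idle
cycle 17: W0.I5
cycle 18: W0.I6
cycle 19: idle
cycle 20: W3.I1
cycle 21: W3.I2
cycle 22: idle
cycle 23: idle
cycle 24: idle
cycle 25: W0.I7
cycle 26: idle
cycle 27: idle
cycle 28: W3.I3
cycle 29: W3.I4
cycle 30: W3.I5

Answer: 31 cycles, utilization 22/31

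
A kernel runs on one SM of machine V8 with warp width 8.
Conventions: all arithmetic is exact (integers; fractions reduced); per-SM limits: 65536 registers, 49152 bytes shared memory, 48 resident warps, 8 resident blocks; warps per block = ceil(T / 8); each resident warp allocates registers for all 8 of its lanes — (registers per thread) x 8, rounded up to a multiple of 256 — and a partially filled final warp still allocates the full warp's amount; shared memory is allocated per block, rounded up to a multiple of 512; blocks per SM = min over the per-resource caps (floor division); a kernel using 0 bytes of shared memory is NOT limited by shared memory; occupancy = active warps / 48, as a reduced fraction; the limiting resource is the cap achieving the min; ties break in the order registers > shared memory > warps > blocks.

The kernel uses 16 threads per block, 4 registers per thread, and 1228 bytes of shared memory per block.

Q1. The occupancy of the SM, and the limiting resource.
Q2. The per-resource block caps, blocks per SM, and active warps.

Answer: occupancy 1/3, limited by blocks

registers: 128 blocks
shared memory: 32 blocks
warps: 24 blocks
blocks: 8 blocks

Answer: 8 blocks, 16 active warps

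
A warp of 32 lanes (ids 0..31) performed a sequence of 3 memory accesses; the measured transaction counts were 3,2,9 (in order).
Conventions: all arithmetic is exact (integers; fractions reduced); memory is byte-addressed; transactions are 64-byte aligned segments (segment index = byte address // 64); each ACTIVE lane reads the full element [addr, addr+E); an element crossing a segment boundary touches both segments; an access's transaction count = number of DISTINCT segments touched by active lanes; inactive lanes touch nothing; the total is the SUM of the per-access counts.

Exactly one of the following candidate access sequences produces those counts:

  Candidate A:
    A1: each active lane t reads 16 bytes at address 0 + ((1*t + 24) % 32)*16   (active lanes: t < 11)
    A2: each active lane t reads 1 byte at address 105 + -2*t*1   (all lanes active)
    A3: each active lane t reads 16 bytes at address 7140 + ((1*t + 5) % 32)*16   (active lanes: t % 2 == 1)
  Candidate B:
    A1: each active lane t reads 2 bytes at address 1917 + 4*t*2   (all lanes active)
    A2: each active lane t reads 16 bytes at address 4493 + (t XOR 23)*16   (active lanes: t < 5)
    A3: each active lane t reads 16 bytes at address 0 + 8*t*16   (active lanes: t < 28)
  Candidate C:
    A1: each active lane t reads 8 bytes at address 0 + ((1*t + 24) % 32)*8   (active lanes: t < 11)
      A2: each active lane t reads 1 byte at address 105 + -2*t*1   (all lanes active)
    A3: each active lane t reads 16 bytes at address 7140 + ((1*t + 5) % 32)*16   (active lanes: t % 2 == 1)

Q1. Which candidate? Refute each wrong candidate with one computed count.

B: A1 gives 5 transactions, not 3
C: A1 gives 2 transactions, not 3
A: all counts match (3,2,9)

Answer: A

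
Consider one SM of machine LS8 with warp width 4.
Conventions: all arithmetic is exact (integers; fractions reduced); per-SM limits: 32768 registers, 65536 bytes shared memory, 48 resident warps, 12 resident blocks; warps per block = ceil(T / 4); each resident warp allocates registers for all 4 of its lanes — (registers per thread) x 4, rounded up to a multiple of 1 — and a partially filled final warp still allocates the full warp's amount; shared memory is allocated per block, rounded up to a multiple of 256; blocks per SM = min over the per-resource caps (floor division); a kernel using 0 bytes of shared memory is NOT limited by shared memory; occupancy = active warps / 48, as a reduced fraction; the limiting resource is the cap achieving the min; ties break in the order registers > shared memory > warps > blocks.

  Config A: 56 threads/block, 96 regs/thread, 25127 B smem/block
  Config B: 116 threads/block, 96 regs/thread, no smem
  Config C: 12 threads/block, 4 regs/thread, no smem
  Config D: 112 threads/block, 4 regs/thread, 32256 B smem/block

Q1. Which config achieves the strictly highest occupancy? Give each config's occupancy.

occupancies: A 7/12, B 29/48, C 3/4, D 7/12

Answer: C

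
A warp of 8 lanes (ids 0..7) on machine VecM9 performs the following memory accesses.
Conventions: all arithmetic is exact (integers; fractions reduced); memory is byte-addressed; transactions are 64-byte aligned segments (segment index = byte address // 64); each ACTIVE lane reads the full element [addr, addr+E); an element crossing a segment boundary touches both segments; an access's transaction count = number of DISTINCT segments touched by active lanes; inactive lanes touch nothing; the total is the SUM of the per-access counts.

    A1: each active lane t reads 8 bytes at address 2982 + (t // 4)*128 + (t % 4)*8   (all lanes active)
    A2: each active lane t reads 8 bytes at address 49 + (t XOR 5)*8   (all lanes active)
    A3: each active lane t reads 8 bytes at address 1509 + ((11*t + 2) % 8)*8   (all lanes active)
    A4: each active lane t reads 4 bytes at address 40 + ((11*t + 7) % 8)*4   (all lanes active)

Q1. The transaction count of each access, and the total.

A1: 4 transactions
A2: 2 transactions
A3: 2 transactions
A4: 2 transactions

Answer: 4,2,2,2; total 10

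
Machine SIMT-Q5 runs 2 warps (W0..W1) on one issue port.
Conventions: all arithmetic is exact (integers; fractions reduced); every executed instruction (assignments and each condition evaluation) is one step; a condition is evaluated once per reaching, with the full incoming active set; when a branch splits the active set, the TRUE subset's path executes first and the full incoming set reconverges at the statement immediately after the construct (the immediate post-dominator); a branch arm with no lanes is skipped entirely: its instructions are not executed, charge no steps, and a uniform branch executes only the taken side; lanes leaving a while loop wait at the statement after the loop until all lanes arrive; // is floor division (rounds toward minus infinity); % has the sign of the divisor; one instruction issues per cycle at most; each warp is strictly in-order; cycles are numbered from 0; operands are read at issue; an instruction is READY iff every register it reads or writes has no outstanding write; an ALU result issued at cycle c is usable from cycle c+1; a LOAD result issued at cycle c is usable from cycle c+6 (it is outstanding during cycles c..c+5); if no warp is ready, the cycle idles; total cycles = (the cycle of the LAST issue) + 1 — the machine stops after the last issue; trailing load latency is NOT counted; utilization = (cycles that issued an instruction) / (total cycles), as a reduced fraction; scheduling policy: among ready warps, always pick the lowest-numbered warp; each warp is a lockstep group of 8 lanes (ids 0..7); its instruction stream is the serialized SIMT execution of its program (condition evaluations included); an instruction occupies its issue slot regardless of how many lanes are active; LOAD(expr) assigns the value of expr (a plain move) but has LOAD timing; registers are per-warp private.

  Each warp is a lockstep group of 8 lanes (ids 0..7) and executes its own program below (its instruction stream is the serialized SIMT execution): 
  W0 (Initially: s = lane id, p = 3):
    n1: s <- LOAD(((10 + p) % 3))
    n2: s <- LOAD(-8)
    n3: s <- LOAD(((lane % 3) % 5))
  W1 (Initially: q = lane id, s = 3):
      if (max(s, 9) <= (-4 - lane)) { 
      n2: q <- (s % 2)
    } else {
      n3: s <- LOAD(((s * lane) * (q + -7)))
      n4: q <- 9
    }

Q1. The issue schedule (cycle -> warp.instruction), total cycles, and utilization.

cycle 0: W0.I0
cycle 1: W1.I0
cycle 2: W1.I1
cycle 3: W1.I2
cycle 4: idle
cycle 5: idle
cycle 6: W0.I1
cycle 7: idle
cycle 8: idle
cycle 9: idle
cycle 10: idle
cycle 11: idle
cycle 12: W0.I2

Answer: 13 cycles, utilization 6/13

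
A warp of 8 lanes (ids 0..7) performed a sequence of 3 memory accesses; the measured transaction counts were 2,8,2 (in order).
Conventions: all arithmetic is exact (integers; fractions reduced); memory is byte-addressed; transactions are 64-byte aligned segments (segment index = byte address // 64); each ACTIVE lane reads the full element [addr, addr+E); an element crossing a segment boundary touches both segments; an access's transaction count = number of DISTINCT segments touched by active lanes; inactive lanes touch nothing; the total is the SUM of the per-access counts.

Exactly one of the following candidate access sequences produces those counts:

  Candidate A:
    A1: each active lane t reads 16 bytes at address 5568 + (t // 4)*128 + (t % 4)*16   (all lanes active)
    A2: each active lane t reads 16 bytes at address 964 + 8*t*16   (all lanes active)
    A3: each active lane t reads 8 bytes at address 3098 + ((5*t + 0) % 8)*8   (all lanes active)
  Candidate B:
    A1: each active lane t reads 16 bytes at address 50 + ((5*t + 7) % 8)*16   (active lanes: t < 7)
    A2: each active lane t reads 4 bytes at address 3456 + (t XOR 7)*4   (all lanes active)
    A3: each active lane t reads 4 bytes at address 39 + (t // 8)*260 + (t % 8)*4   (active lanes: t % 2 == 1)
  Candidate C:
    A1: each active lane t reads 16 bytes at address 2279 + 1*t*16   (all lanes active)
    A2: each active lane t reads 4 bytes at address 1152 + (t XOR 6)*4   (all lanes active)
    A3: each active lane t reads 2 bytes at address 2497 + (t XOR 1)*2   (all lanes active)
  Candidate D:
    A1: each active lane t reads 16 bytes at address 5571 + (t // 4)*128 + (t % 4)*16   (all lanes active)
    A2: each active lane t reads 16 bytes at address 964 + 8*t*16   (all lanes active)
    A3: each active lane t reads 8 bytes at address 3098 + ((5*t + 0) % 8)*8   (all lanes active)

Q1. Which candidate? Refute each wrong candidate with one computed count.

B: A1 gives 3 transactions, not 2
C: A1 gives 3 transactions, not 2
D: A1 gives 4 transactions, not 2
A: all counts match (2,8,2)

Answer: A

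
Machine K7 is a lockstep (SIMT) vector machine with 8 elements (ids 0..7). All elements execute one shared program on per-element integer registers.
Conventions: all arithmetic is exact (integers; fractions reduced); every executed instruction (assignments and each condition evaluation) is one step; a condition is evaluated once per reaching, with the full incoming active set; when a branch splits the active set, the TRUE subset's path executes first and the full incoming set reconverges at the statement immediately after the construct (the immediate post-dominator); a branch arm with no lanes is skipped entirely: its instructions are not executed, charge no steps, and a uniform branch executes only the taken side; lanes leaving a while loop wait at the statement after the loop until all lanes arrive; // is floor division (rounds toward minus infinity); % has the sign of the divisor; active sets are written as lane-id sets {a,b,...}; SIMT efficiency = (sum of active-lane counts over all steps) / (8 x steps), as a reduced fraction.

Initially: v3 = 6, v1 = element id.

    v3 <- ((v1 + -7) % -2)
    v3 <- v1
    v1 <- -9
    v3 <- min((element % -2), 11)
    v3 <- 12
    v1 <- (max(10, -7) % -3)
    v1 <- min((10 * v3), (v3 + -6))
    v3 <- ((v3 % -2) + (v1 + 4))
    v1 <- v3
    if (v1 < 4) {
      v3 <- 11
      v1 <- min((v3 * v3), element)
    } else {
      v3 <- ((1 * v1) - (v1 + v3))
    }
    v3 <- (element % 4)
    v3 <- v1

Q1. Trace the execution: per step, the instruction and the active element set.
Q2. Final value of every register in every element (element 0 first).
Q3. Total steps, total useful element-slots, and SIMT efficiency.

step 0: v3 <- ((v1 + -7) % -2)       {0,1,2,3,4,5,6,7}
step 1: v3 <- v1                     {0,1,2,3,4,5,6,7}
step 2: v1 <- -9                     {0,1,2,3,4,5,6,7}
step 3: v3 <- min((element % -2), 11) {0,1,2,3,4,5,6,7}
step 4: v3 <- 12                     {0,1,2,3,4,5,6,7}
step 5: v1 <- (max(10, -7) % -3)     {0,1,2,3,4,5,6,7}
step 6: v1 <- min((10 * v3), (v3 + -6)) {0,1,2,3,4,5,6,7}
step 7: v3 <- ((v3 % -2) + (v1 + 4)) {0,1,2,3,4,5,6,7}
step 8: v1 <- v3                     {0,1,2,3,4,5,6,7}
step 9: eval (v1 < 4)                {0,1,2,3,4,5,6,7}
step 10: v3 <- ((1 * v1) - (v1 + v3)) {0,1,2,3,4,5,6,7}
step 11: v3 <- (element % 4)          {0,1,2,3,4,5,6,7}
step 12: v3 <- v1                     {0,1,2,3,4,5,6,7}

Answer: 13 steps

v3: 10,10,10,10,10,10,10,10
v1: 10,10,10,10,10,10,10,10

steps = 13; useful = 104; efficiency = 104/104 = 1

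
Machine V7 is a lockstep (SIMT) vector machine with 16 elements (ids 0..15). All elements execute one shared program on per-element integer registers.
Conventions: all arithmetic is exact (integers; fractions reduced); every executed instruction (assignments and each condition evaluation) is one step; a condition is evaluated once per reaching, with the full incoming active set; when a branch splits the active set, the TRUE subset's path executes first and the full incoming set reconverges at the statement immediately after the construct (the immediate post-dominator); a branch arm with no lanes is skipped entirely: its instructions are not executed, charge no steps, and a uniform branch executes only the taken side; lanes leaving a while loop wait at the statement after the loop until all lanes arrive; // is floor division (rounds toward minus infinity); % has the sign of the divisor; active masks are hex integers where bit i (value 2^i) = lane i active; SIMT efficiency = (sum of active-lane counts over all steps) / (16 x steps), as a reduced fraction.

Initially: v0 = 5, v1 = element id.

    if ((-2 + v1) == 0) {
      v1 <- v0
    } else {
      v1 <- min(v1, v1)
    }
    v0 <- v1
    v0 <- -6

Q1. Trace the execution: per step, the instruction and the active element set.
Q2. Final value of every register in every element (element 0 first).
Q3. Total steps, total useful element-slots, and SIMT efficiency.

step 0: eval ((-2 + v1) == 0)        0xffff
step 1: v1 <- v0                     0x0004
step 2: v1 <- min(v1, v1)            0xfffb
step 3: v0 <- v1                     0xffff
step 4: v0 <- -6                     0xffff

Answer: 5 steps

v0: -6,-6,-6,-6,-6,-6,-6,-6,-6,-6,-6,-6,-6,-6,-6,-6
v1: 0,1,5,3,4,5,6,7,8,9,10,11,12,13,14,15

steps = 5; useful = 64; efficiency = 64/80 = 4/5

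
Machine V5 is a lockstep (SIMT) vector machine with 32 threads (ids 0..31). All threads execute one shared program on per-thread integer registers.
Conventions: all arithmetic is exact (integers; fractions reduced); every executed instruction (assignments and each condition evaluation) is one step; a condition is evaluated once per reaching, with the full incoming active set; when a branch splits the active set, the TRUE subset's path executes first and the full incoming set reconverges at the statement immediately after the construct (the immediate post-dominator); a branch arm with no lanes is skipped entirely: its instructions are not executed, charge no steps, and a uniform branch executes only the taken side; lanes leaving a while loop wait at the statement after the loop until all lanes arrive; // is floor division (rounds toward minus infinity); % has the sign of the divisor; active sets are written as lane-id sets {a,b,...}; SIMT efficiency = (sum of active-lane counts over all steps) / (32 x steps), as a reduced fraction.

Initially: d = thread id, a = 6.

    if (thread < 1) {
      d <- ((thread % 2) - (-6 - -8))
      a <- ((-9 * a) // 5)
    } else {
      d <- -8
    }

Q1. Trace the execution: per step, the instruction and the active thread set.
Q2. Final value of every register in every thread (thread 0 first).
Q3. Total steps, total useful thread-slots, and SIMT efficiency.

step 0: eval (thread < 1)            {0,1,2,3,4,5,6,7,8,9,10,11,12,13,14,15,16,17,18,19,20,21,22,23,24,25,26,27,28,29,30,31}
step 1: d <- ((thread % 2) - (-6 - -8)) {0}
step 2: a <- ((-9 * a) // 5)         {0}
step 3: d <- -8                      {1,2,3,4,5,6,7,8,9,10,11,12,13,14,15,16,17,18,19,20,21,22,23,24,25,26,27,28,29,30,31}

Answer: 4 steps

d: -2,-8,-8,-8,-8,-8,-8,-8,-8,-8,-8,-8,-8,-8,-8,-8,-8,-8,-8,-8,-8,-8,-8,-8,-8,-8,-8,-8,-8,-8,-8,-8
a: -11,6,6,6,6,6,6,6,6,6,6,6,6,6,6,6,6,6,6,6,6,6,6,6,6,6,6,6,6,6,6,6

steps = 4; useful = 65; efficiency = 65/128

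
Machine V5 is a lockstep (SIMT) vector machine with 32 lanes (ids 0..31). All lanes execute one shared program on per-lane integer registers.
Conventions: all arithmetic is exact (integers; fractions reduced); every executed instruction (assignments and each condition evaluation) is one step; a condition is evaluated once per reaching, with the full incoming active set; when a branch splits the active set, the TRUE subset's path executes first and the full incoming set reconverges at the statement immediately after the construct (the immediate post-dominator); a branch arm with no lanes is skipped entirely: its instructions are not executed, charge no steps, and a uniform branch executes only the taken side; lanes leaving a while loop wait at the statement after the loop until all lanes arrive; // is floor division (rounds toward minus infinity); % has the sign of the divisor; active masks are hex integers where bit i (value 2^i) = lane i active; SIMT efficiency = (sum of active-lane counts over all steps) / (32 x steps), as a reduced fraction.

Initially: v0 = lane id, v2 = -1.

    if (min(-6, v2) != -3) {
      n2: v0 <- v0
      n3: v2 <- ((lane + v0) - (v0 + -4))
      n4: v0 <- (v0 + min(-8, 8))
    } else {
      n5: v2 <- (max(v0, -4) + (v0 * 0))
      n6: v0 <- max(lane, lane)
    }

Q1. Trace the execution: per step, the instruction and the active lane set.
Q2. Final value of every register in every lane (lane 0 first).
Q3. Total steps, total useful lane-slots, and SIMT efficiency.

step 0: eval (min(-6, v2) != -3)     0xffffffff
step 1: v0 <- v0                     0xffffffff
step 2: v2 <- ((lane + v0) - (v0 + -4)) 0xffffffff
step 3: v0 <- (v0 + min(-8, 8))      0xffffffff

Answer: 4 steps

v0: -8,-7,-6,-5,-4,-3,-2,-1,0,1,2,3,4,5,6,7,8,9,10,11,12,13,14,15,16,17,18,19,20,21,22,23
v2: 4,5,6,7,8,9,10,11,12,13,14,15,16,17,18,19,20,21,22,23,24,25,26,27,28,29,30,31,32,33,34,35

steps = 4; useful = 128; efficiency = 128/128 = 1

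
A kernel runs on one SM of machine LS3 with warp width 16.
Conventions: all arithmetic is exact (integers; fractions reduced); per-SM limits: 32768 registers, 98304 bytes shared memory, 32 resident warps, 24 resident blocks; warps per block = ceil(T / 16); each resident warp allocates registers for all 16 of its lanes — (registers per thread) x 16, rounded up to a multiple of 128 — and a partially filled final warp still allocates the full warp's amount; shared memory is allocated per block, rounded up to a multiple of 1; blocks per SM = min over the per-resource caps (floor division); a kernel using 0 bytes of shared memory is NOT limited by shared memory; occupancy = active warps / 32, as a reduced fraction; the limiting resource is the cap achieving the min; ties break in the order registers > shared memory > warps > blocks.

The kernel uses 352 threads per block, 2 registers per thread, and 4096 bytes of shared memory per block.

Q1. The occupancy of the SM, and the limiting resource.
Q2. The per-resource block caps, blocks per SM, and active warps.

Answer: occupancy 11/16, limited by warps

registers: 11 blocks
shared memory: 24 blocks
warps: 1 block
blocks: 24 blocks

Answer: 1 block, 22 active warps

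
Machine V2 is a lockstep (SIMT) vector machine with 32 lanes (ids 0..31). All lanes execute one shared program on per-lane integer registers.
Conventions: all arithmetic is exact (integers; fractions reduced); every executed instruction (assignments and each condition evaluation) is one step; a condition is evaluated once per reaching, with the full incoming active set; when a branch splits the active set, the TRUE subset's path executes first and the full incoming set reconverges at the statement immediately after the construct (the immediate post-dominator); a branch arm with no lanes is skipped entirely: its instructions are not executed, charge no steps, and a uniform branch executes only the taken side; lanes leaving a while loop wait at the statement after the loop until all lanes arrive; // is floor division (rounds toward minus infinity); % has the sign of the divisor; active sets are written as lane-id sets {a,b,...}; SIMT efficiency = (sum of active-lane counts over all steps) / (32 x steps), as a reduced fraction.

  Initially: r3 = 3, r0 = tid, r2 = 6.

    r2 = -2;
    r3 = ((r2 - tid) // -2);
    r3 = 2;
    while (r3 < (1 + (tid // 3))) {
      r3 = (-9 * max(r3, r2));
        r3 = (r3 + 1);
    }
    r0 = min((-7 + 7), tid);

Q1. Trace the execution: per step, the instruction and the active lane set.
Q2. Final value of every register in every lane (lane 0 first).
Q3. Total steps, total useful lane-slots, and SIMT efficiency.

step 0: r2 <- -2                     {0,1,2,3,4,5,6,7,8,9,10,11,12,13,14,15,16,17,18,19,20,21,22,23,24,25,26,27,28,29,30,31}
step 1: r3 <- ((r2 - tid) // -2)     {0,1,2,3,4,5,6,7,8,9,10,11,12,13,14,15,16,17,18,19,20,21,22,23,24,25,26,27,28,29,30,31}
step 2: r3 <- 2                      {0,1,2,3,4,5,6,7,8,9,10,11,12,13,14,15,16,17,18,19,20,21,22,23,24,25,26,27,28,29,30,31}
step 3: eval (r3 < (1 + (tid // 3))) {0,1,2,3,4,5,6,7,8,9,10,11,12,13,14,15,16,17,18,19,20,21,22,23,24,25,26,27,28,29,30,31}
step 4: r3 <- (-9 * max(r3, r2))     {6,7,8,9,10,11,12,13,14,15,16,17,18,19,20,21,22,23,24,25,26,27,28,29,30,31}
step 5: r3 <- (r3 + 1)               {6,7,8,9,10,11,12,13,14,15,16,17,18,19,20,21,22,23,24,25,26,27,28,29,30,31}
step 6: eval (r3 < (1 + (tid // 3))) {6,7,8,9,10,11,12,13,14,15,16,17,18,19,20,21,22,23,24,25,26,27,28,29,30,31}
step 7: r3 <- (-9 * max(r3, r2))     {6,7,8,9,10,11,12,13,14,15,16,17,18,19,20,21,22,23,24,25,26,27,28,29,30,31}
step 8: r3 <- (r3 + 1)               {6,7,8,9,10,11,12,13,14,15,16,17,18,19,20,21,22,23,24,25,26,27,28,29,30,31}
step 9: eval (r3 < (1 + (tid // 3))) {6,7,8,9,10,11,12,13,14,15,16,17,18,19,20,21,22,23,24,25,26,27,28,29,30,31}
step 10: r0 <- min((-7 + 7), tid)     {0,1,2,3,4,5,6,7,8,9,10,11,12,13,14,15,16,17,18,19,20,21,22,23,24,25,26,27,28,29,30,31}

Answer: 11 steps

r3: 2,2,2,2,2,2,19,19,19,19,19,19,19,19,19,19,19,19,19,19,19,19,19,19,19,19,19,19,19,19,19,19
r0: 0,0,0,0,0,0,0,0,0,0,0,0,0,0,0,0,0,0,0,0,0,0,0,0,0,0,0,0,0,0,0,0
r2: -2,-2,-2,-2,-2,-2,-2,-2,-2,-2,-2,-2,-2,-2,-2,-2,-2,-2,-2,-2,-2,-2,-2,-2,-2,-2,-2,-2,-2,-2,-2,-2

steps = 11; useful = 316; efficiency = 316/352 = 79/88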